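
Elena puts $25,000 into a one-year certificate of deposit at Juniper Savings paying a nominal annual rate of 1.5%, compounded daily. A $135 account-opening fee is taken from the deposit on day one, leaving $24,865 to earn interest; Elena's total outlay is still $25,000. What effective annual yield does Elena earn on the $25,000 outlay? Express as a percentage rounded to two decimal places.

0.96%

Value after one year: 24,865 × (1 + 0.015/365)^365 = 24,865 × 1.015113 = $25,240.78.
Effective yield on the $25,000 outlay: 25,240.78 / 25,000 − 1 = 0.009631 = 0.96%.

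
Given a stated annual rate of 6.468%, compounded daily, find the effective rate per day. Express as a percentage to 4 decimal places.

0.0177%

With a nominal annual rate compounded daily, the periodic rate is the nominal rate divided by 365.
i = 0.06468 / 365 = 0.0001772 = 0.0177%.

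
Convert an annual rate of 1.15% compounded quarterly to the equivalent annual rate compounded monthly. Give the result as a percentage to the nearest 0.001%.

1.149%

EAR = (1 + 0.0115/4)^4 − 1 = 0.011550.
Solve (1 + r/12)^12 = 1.011550: r/12 = 1.011550^(1/12) − 1 = 0.000957, so r = 0.011489 = 1.149%.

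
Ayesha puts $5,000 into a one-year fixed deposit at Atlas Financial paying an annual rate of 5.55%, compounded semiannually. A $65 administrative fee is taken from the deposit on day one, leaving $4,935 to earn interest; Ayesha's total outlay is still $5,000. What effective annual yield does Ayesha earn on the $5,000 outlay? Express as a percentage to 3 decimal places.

4.254%

Value after one year: 4,935 × (1 + 0.0555/2)^2 = 4,935 × 1.056270 = $5,212.69.
Effective yield on the $5,000 outlay: 5,212.69 / 5,000 − 1 = 0.042539 = 4.254%.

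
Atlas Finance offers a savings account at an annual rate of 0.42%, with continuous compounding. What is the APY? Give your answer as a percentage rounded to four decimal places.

With continuous compounding, EAR = e^0.0042 − 1.
e^0.0042 = 1.004209, so EAR = 0.004209 = 0.4209%.

0.4209%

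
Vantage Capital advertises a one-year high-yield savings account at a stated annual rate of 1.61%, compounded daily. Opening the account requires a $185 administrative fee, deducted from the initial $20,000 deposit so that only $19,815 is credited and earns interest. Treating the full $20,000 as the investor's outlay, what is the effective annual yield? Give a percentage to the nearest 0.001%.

Value after one year: 19,815 × (1 + 0.0161/365)^365 = 19,815 × 1.016230 = $20,136.60.
Effective yield on the $20,000 outlay: 20,136.60 / 20,000 − 1 = 0.006830 = 0.683%.

0.683%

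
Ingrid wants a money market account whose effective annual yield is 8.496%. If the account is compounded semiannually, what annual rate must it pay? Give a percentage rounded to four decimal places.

(1 + r/2)^2 − 1 = 0.08496, so 1 + r/2 = 1.08496^(1/2).
r/2 = 0.041614, so r = 0.083228 = 8.3228%.

8.3228%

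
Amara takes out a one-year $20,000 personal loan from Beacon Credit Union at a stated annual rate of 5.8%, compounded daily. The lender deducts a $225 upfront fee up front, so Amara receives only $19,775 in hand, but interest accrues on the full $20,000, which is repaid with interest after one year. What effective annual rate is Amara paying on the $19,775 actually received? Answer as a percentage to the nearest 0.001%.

7.177%

Amount owed after one year: 20,000 × (1 + 0.058/365)^365 = 20,000 × 1.059710 = $21,194.20.
Effective rate on net proceeds: 21,194.20 / 19,775 − 1 = 0.071767 = 7.177%.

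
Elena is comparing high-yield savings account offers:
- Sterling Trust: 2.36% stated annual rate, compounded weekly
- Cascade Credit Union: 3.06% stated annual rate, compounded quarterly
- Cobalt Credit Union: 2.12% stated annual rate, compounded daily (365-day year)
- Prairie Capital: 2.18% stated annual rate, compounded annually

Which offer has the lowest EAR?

Cobalt Credit Union

Sterling Trust: (1 + 0.0236/52)^52 − 1 = 2.388%
Cascade Credit Union: (1 + 0.0306/4)^4 − 1 = 3.095%
Cobalt Credit Union: (1 + 0.0212/365)^365 − 1 = 2.143%
Prairie Capital: compounded annually, EAR = 2.180%
The lowest effective annual rate is Cobalt Credit Union at 2.143%.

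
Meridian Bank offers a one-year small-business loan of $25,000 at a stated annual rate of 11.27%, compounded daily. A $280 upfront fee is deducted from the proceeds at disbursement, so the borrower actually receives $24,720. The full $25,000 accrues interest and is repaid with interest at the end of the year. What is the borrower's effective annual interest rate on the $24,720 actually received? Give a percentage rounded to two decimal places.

Amount owed after one year: 25,000 × (1 + 0.1127/365)^365 = 25,000 × 1.119277 = $27,981.92.
Effective rate on net proceeds: 27,981.92 / 24,720 − 1 = 0.131955 = 13.20%.

13.20%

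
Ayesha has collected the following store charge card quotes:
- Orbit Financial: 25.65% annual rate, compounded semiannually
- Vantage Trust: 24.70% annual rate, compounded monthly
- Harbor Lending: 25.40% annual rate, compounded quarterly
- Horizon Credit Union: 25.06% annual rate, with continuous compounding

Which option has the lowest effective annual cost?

Orbit Financial

Orbit Financial: (1 + 0.2565/2)^2 − 1 = 27.295%
Vantage Trust: (1 + 0.2470/12)^12 − 1 = 27.697%
Harbor Lending: (1 + 0.2540/4)^4 − 1 = 27.923%
Horizon Credit Union: e^0.2506 − 1 = 28.480%
The lowest effective annual rate is Orbit Financial at 27.295%.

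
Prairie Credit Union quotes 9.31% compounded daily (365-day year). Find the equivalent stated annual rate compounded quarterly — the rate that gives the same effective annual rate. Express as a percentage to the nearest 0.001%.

9.418%

EAR = (1 + 0.0931/365)^365 − 1 = 0.097558.
Solve (1 + r/4)^4 = 1.097558: r/4 = 1.097558^(1/4) − 1 = 0.023545, so r = 0.094180 = 9.418%.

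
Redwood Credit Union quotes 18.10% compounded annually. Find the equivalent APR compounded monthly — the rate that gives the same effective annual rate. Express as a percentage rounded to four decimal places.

Compounded annually, EAR = nominal = 0.181000.
Solve (1 + r/12)^12 = 1.181000: r/12 = 1.181000^(1/12) − 1 = 0.013960, so r = 0.167520 = 16.7520%.

16.7520%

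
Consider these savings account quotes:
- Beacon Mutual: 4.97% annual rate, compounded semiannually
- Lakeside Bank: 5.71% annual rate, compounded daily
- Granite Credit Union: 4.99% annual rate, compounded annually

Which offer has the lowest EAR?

Granite Credit Union

Beacon Mutual: (1 + 0.0497/2)^2 − 1 = 5.032%
Lakeside Bank: (1 + 0.0571/365)^365 − 1 = 5.876%
Granite Credit Union: compounded annually, EAR = 4.990%
The lowest effective annual rate is Granite Credit Union at 4.990%.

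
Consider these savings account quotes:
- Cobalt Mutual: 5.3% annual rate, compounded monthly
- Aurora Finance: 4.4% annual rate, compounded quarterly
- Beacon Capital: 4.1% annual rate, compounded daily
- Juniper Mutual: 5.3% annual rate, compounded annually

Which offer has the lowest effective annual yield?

Beacon Capital

Cobalt Mutual: (1 + 0.053/12)^12 − 1 = 5.431%
Aurora Finance: (1 + 0.044/4)^4 − 1 = 4.473%
Beacon Capital: (1 + 0.041/365)^365 − 1 = 4.185%
Juniper Mutual: compounded annually, EAR = 5.300%
The lowest effective annual rate is Beacon Capital at 4.185%.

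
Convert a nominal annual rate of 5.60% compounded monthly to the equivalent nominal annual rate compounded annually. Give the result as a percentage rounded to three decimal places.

5.746%

EAR = (1 + 0.0560/12)^12 − 1 = 0.057460.
Compounded annually, the equivalent nominal rate is the EAR itself: 5.746%.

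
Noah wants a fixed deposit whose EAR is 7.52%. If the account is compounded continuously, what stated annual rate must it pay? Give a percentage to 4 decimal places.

Continuous: nominal r satisfies e^r − 1 = 0.0752.
r = ln(1 + 0.0752) = ln(1.0752) = 0.072507 = 7.2507%.

7.2507%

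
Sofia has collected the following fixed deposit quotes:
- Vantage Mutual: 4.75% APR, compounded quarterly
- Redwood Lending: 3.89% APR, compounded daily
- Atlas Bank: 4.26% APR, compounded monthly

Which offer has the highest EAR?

Vantage Mutual: (1 + 0.0475/4)^4 − 1 = 4.835%
Redwood Lending: (1 + 0.0389/365)^365 − 1 = 3.966%
Atlas Bank: (1 + 0.0426/12)^12 − 1 = 4.344%
The highest effective annual rate is Vantage Mutual at 4.835%.

Vantage Mutual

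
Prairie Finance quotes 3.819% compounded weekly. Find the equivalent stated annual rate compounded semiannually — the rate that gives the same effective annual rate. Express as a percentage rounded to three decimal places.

EAR = (1 + 0.03819/52)^52 − 1 = 0.038914.
Solve (1 + r/2)^2 = 1.038914: r/2 = 1.038914^(1/2) − 1 = 0.019271, so r = 0.038543 = 3.854%.

3.854%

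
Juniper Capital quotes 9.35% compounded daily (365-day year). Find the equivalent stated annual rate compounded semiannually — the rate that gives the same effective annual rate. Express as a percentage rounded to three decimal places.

EAR = (1 + 0.0935/365)^365 − 1 = 0.097997.
Solve (1 + r/2)^2 = 1.097997: r/2 = 1.097997^(1/2) − 1 = 0.047854, so r = 0.095707 = 9.571%.

9.571%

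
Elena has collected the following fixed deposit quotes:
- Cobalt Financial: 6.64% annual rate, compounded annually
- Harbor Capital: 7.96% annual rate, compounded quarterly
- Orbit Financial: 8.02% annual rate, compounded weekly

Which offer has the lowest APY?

Cobalt Financial: compounded annually, EAR = 6.640%
Harbor Capital: (1 + 0.0796/4)^4 − 1 = 8.201%
Orbit Financial: (1 + 0.0802/52)^52 − 1 = 8.344%
The lowest effective annual rate is Cobalt Financial at 6.640%.

Cobalt Financial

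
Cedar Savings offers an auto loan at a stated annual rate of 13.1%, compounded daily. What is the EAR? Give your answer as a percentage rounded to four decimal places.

13.9941%

EAR = (1 + 0.131/365)^365 − 1.
= (1 + 0.000359)^365 − 1 = 1.139941 − 1 = 13.9941%.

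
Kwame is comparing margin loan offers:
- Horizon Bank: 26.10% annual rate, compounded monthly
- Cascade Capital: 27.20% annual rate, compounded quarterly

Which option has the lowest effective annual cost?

Horizon Bank

Horizon Bank: (1 + 0.2610/12)^12 − 1 = 29.460%
Cascade Capital: (1 + 0.2720/4)^4 − 1 = 30.102%
The lowest effective annual rate is Horizon Bank at 29.460%.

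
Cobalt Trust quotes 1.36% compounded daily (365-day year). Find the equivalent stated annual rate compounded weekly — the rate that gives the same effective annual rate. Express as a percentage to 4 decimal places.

EAR = (1 + 0.0136/365)^365 − 1 = 0.013693.
Solve (1 + r/52)^52 = 1.013693: r/52 = 1.013693^(1/52) − 1 = 0.000262, so r = 0.013602 = 1.3602%.

1.3602%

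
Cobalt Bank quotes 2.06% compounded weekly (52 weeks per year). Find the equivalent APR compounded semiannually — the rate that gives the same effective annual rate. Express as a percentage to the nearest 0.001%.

EAR = (1 + 0.0206/52)^52 − 1 = 0.020809.
Solve (1 + r/2)^2 = 1.020809: r/2 = 1.020809^(1/2) − 1 = 0.010351, so r = 0.020702 = 2.070%.

2.070%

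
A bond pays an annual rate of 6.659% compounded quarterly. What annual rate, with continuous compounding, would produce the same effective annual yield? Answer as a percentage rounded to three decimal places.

EAR = (1 + 0.06659/4)^4 − 1 = 0.068271.
Equivalent continuous rate: r = ln(1 + 0.068271) = 0.066042 = 6.604%.

6.604%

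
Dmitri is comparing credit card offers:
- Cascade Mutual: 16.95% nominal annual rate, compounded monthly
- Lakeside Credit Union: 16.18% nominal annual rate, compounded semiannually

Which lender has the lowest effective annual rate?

Lakeside Credit Union

Cascade Mutual: (1 + 0.1695/12)^12 − 1 = 18.331%
Lakeside Credit Union: (1 + 0.1618/2)^2 − 1 = 16.834%
The lowest effective annual rate is Lakeside Credit Union at 16.834%.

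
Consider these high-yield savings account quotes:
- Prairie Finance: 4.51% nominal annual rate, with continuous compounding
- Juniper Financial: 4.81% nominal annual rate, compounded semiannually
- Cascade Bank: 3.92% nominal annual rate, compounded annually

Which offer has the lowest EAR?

Prairie Finance: e^0.0451 − 1 = 4.613%
Juniper Financial: (1 + 0.0481/2)^2 − 1 = 4.868%
Cascade Bank: compounded annually, EAR = 3.920%
The lowest effective annual rate is Cascade Bank at 3.920%.

Cascade Bank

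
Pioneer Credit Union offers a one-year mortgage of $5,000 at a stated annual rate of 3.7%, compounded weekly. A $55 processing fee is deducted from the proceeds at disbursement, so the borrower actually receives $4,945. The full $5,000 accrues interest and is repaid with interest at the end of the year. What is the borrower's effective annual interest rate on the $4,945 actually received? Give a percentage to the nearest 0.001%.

4.922%

Amount owed after one year: 5,000 × (1 + 0.037/52)^52 = 5,000 × 1.037679 = $5,188.40.
Effective rate on net proceeds: 5,188.40 / 4,945 − 1 = 0.049221 = 4.922%.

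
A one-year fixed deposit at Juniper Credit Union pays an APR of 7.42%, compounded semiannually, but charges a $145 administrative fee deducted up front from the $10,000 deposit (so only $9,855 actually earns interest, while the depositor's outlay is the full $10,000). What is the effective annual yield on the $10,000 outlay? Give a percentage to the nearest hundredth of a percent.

Value after one year: 9,855 × (1 + 0.0742/2)^2 = 9,855 × 1.075576 = $10,599.81.
Effective yield on the $10,000 outlay: 10,599.81 / 10,000 − 1 = 0.059981 = 6.00%.

6.00%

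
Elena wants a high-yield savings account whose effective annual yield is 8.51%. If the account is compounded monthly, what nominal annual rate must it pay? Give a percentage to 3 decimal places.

8.195%

(1 + r/12)^12 − 1 = 0.0851, so 1 + r/12 = 1.0851^(1/12).
r/12 = 0.006829, so r = 0.081951 = 8.195%.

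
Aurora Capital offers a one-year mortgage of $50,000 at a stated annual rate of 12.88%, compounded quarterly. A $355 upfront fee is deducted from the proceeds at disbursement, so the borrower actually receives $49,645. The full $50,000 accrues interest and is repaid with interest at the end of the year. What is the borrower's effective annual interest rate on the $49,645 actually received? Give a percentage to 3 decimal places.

Amount owed after one year: 50,000 × (1 + 0.1288/4)^4 = 50,000 × 1.135156 = $56,757.78.
Effective rate on net proceeds: 56,757.78 / 49,645 − 1 = 0.143273 = 14.327%.

14.327%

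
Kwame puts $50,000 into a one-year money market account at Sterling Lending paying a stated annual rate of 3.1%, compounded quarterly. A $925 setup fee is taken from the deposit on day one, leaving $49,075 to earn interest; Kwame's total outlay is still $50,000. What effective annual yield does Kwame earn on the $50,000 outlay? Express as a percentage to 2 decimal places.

Value after one year: 49,075 × (1 + 0.031/4)^4 = 49,075 × 1.031362 = $50,614.10.
Effective yield on the $50,000 outlay: 50,614.10 / 50,000 − 1 = 0.012282 = 1.23%.

1.23%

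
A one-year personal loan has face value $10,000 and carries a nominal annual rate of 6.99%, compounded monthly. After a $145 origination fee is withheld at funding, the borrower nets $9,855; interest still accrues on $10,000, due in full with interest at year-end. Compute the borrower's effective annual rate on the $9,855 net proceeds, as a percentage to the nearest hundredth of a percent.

Amount owed after one year: 10,000 × (1 + 0.0699/12)^12 = 10,000 × 1.072183 = $10,721.83.
Effective rate on net proceeds: 10,721.83 / 9,855 − 1 = 0.087959 = 8.80%.

8.80%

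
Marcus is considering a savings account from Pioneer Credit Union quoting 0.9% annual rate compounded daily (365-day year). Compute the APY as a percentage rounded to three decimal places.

EAR = (1 + 0.009/365)^365 − 1.
= (1 + 0.000025)^365 − 1 = 1.009041 − 1 = 0.904%.

0.904%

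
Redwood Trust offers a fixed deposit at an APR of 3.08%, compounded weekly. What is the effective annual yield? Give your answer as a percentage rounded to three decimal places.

EAR = (1 + 0.0308/52)^52 − 1.
= 1.031270 − 1 = 3.127%.

3.127%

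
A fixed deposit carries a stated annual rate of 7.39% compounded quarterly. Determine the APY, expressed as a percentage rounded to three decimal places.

EAR = (1 + 0.0739/4)^4 − 1.
= (1 + 0.018475)^4 − 1 = 1.075973 − 1 = 7.597%.

7.597%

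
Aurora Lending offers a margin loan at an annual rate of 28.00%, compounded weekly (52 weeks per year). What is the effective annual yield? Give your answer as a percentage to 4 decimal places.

32.2136%

EAR = (1 + 0.2800/52)^52 − 1.
= 1.322136 − 1 = 32.2136%.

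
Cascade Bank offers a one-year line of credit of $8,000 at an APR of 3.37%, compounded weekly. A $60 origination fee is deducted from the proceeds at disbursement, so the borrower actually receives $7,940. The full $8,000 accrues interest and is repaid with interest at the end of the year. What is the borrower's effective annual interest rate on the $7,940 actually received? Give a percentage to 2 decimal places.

4.21%

Amount owed after one year: 8,000 × (1 + 0.0337/52)^52 = 8,000 × 1.034263 = $8,274.10.
Effective rate on net proceeds: 8,274.10 / 7,940 − 1 = 0.042079 = 4.21%.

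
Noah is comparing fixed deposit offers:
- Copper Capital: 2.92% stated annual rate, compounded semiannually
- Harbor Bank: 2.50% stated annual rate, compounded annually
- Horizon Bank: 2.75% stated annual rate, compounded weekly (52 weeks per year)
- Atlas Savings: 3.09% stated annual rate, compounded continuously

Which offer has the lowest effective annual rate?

Harbor Bank

Copper Capital: (1 + 0.0292/2)^2 − 1 = 2.941%
Harbor Bank: compounded annually, EAR = 2.500%
Horizon Bank: (1 + 0.0275/52)^52 − 1 = 2.787%
Atlas Savings: e^0.0309 − 1 = 3.138%
The lowest effective annual rate is Harbor Bank at 2.500%.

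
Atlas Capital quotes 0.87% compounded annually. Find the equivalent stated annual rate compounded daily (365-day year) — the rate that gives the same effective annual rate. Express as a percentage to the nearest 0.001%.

Compounded annually, EAR = nominal = 0.008700.
Solve (1 + r/365)^365 = 1.008700: r/365 = 1.008700^(1/365) − 1 = 0.000024, so r = 0.008662 = 0.866%.

0.866%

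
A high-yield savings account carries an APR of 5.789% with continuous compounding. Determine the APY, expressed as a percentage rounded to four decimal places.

5.9598%

With continuous compounding, EAR = e^0.05789 − 1.
e^0.05789 = 1.059598, so EAR = 0.059598 = 5.9598%.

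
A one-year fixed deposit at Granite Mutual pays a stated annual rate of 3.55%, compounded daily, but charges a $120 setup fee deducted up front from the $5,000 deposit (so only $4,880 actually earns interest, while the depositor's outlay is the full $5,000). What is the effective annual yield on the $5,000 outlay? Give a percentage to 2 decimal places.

1.13%

Value after one year: 4,880 × (1 + 0.0355/365)^365 = 4,880 × 1.036136 = $5,056.34.
Effective yield on the $5,000 outlay: 5,056.34 / 5,000 − 1 = 0.011269 = 1.13%.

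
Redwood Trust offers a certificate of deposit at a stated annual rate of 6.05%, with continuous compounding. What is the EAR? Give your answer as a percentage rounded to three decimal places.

With continuous compounding, EAR = e^0.0605 − 1.
e^0.0605 = 1.062368, so EAR = 0.062368 = 6.237%.

6.237%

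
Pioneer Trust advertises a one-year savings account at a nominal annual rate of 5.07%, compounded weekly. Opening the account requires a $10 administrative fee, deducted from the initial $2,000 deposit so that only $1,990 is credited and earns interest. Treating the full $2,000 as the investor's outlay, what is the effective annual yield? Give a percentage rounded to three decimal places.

Value after one year: 1,990 × (1 + 0.0507/52)^52 = 1,990 × 1.051981 = $2,093.44.
Effective yield on the $2,000 outlay: 2,093.44 / 2,000 − 1 = 0.046721 = 4.672%.

4.672%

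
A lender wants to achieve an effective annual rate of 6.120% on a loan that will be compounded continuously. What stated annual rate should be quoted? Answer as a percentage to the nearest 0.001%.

Continuous: nominal r satisfies e^r − 1 = 0.06120.
r = ln(1 + 0.06120) = ln(1.06120) = 0.059400 = 5.940%.

5.940%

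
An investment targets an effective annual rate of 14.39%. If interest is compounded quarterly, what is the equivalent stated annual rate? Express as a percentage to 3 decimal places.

13.673%

(1 + r/4)^4 − 1 = 0.1439, so 1 + r/4 = 1.1439^(1/4).
r/4 = 0.034182, so r = 0.136728 = 13.673%.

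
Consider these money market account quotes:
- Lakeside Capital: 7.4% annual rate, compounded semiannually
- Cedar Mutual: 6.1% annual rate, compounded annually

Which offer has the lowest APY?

Lakeside Capital: (1 + 0.074/2)^2 − 1 = 7.537%
Cedar Mutual: compounded annually, EAR = 6.100%
The lowest effective annual rate is Cedar Mutual at 6.100%.

Cedar Mutual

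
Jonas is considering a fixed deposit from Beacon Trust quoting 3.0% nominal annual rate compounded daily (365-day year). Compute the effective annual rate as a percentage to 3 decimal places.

EAR = (1 + 0.030/365)^365 − 1.
= 1.030453 − 1 = 3.045%.

3.045%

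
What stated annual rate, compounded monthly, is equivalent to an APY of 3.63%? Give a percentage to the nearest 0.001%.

3.571%

(1 + r/12)^12 − 1 = 0.0363, so 1 + r/12 = 1.0363^(1/12).
r/12 = 0.002976, so r = 0.035710 = 3.571%.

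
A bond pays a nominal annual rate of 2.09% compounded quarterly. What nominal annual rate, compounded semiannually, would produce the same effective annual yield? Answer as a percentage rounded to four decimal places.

EAR = (1 + 0.0209/4)^4 − 1 = 0.021064.
Solve (1 + r/2)^2 = 1.021064: r/2 = 1.021064^(1/2) − 1 = 0.010477, so r = 0.020955 = 2.0955%.

2.0955%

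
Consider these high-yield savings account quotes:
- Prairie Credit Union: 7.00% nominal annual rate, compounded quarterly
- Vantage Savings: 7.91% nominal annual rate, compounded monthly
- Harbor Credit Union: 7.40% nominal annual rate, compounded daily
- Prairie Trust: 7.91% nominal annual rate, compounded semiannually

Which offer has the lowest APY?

Prairie Credit Union

Prairie Credit Union: (1 + 0.0700/4)^4 − 1 = 7.186%
Vantage Savings: (1 + 0.0791/12)^12 − 1 = 8.203%
Harbor Credit Union: (1 + 0.0740/365)^365 − 1 = 7.680%
Prairie Trust: (1 + 0.0791/2)^2 − 1 = 8.066%
The lowest effective annual rate is Prairie Credit Union at 7.186%.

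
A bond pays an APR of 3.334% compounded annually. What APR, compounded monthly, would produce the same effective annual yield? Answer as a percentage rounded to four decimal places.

Compounded annually, EAR = nominal = 0.033340.
Solve (1 + r/12)^12 = 1.033340: r/12 = 1.033340^(1/12) − 1 = 0.002737, so r = 0.032841 = 3.2841%.

3.2841%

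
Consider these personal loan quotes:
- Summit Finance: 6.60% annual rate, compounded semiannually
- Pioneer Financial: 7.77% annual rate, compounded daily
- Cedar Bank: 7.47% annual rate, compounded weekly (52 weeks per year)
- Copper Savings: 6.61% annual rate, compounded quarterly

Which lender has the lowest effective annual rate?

Summit Finance

Summit Finance: (1 + 0.0660/2)^2 − 1 = 6.709%
Pioneer Financial: (1 + 0.0777/365)^365 − 1 = 8.079%
Cedar Bank: (1 + 0.0747/52)^52 − 1 = 7.750%
Copper Savings: (1 + 0.0661/4)^4 − 1 = 6.776%
The lowest effective annual rate is Summit Finance at 6.709%.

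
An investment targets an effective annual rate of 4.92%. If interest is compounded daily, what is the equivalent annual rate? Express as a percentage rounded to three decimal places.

(1 + r/365)^365 − 1 = 0.0492, so 1 + r/365 = 1.0492^(1/365).
r/365 = 0.000132, so r = 0.048031 = 4.803%.

4.803%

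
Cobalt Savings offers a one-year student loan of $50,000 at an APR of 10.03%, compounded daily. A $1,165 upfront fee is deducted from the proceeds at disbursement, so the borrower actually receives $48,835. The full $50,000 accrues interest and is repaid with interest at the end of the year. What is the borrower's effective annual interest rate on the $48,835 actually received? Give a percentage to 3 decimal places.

13.186%

Amount owed after one year: 50,000 × (1 + 0.1003/365)^365 = 50,000 × 1.105487 = $55,274.36.
Effective rate on net proceeds: 55,274.36 / 48,835 − 1 = 0.131860 = 13.186%.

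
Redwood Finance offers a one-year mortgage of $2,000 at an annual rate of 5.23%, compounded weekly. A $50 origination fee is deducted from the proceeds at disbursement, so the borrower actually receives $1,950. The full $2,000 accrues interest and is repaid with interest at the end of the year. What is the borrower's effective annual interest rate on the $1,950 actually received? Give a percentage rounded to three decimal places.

8.068%

Amount owed after one year: 2,000 × (1 + 0.0523/52)^52 = 2,000 × 1.053664 = $2,107.33.
Effective rate on net proceeds: 2,107.33 / 1,950 − 1 = 0.080681 = 8.068%.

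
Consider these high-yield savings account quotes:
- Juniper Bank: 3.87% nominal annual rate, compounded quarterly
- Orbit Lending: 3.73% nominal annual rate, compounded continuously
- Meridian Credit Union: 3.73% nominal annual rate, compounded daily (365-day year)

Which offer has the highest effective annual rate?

Juniper Bank

Juniper Bank: (1 + 0.0387/4)^4 − 1 = 3.927%
Orbit Lending: e^0.0373 − 1 = 3.800%
Meridian Credit Union: (1 + 0.0373/365)^365 − 1 = 3.800%
The highest effective annual rate is Juniper Bank at 3.927%.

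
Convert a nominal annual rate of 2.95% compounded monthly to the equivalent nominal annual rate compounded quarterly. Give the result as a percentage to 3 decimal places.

EAR = (1 + 0.0295/12)^12 − 1 = 0.029902.
Solve (1 + r/4)^4 = 1.029902: r/4 = 1.029902^(1/4) − 1 = 0.007393, so r = 0.029573 = 2.957%.

2.957%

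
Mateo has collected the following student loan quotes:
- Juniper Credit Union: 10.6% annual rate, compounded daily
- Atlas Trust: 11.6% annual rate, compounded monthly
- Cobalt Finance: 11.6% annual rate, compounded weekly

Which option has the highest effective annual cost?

Juniper Credit Union: (1 + 0.106/365)^365 − 1 = 11.180%
Atlas Trust: (1 + 0.116/12)^12 − 1 = 12.237%
Cobalt Finance: (1 + 0.116/52)^52 − 1 = 12.285%
The highest effective annual rate is Cobalt Finance at 12.285%.

Cobalt Finance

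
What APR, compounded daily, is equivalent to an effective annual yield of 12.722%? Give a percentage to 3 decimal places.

(1 + r/365)^365 − 1 = 0.12722, so 1 + r/365 = 1.12722^(1/365).
r/365 = 0.000328, so r = 0.119774 = 11.977%.

11.977%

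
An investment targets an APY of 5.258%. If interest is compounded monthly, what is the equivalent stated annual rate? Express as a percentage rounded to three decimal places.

5.135%

(1 + r/12)^12 − 1 = 0.05258, so 1 + r/12 = 1.05258^(1/12).
r/12 = 0.004279, so r = 0.051354 = 5.135%.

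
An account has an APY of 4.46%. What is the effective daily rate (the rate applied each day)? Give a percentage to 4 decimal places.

0.0120%

The per-day rate i satisfies (1 + i)^365 = 1 + 0.0446.
i = 1.0446^(1/365) − 1 = 0.0001196 = 0.0120%.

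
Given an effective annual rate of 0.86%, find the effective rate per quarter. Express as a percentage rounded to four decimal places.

The per-quarter rate i satisfies (1 + i)^4 = 1 + 0.0086.
i = 1.0086^(1/4) − 1 = 0.0021431 = 0.2143%.

0.2143%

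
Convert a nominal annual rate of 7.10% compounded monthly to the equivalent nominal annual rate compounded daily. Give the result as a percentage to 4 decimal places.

7.0798%

EAR = (1 + 0.0710/12)^12 − 1 = 0.073357.
Solve (1 + r/365)^365 = 1.073357: r/365 = 1.073357^(1/365) − 1 = 0.000194, so r = 0.070798 = 7.0798%.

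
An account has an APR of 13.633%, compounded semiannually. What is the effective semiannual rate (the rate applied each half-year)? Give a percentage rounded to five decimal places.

With a nominal annual rate compounded semiannually, the periodic rate is the nominal rate divided by 2.
i = 0.13633 / 2 = 0.0681650 = 6.81650%.

6.81650%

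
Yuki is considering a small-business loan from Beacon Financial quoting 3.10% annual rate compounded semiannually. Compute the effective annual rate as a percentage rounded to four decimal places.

3.1240%

EAR = (1 + 0.0310/2)^2 − 1.
= (1 + 0.015500)^2 − 1 = 1.031240 − 1 = 3.1240%.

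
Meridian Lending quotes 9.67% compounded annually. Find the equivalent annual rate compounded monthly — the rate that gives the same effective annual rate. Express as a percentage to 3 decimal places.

9.266%

Compounded annually, EAR = nominal = 0.096700.
Solve (1 + r/12)^12 = 1.096700: r/12 = 1.096700^(1/12) − 1 = 0.007722, so r = 0.092662 = 9.266%.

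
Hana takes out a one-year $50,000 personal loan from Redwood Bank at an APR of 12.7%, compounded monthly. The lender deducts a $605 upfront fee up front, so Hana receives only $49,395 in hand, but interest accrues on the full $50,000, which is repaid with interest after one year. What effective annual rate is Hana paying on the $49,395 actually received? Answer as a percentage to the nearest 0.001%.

Amount owed after one year: 50,000 × (1 + 0.127/12)^12 = 50,000 × 1.134660 = $56,732.98.
Effective rate on net proceeds: 56,732.98 / 49,395 − 1 = 0.148557 = 14.856%.

14.856%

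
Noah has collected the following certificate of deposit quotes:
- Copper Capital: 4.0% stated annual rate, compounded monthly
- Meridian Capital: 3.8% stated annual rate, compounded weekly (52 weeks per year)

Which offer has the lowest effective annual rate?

Meridian Capital

Copper Capital: (1 + 0.040/12)^12 − 1 = 4.074%
Meridian Capital: (1 + 0.038/52)^52 − 1 = 3.872%
The lowest effective annual rate is Meridian Capital at 3.872%.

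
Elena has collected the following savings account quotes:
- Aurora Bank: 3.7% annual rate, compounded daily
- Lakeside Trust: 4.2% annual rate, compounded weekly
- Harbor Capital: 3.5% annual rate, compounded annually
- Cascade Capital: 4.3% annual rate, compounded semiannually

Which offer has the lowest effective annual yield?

Aurora Bank: (1 + 0.037/365)^365 − 1 = 3.769%
Lakeside Trust: (1 + 0.042/52)^52 − 1 = 4.288%
Harbor Capital: compounded annually, EAR = 3.500%
Cascade Capital: (1 + 0.043/2)^2 − 1 = 4.346%
The lowest effective annual rate is Harbor Capital at 3.500%.

Harbor Capital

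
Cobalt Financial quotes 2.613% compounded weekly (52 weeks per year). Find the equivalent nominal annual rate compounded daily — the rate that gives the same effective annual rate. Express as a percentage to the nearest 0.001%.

EAR = (1 + 0.02613/52)^52 − 1 = 0.026468.
Solve (1 + r/365)^365 = 1.026468: r/365 = 1.026468^(1/365) − 1 = 0.000072, so r = 0.026124 = 2.612%.

2.612%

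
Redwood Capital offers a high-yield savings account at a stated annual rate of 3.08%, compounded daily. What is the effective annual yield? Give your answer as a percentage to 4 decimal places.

EAR = (1 + 0.0308/365)^365 − 1.
= 1.031278 − 1 = 3.1278%.

3.1278%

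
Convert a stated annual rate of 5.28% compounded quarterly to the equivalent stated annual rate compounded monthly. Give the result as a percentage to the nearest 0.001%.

EAR = (1 + 0.0528/4)^4 − 1 = 0.053855.
Solve (1 + r/12)^12 = 1.053855: r/12 = 1.053855^(1/12) − 1 = 0.004381, so r = 0.052569 = 5.257%.

5.257%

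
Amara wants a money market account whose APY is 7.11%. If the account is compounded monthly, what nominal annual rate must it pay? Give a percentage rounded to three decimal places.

6.888%

(1 + r/12)^12 − 1 = 0.0711, so 1 + r/12 = 1.0711^(1/12).
r/12 = 0.005740, so r = 0.068883 = 6.888%.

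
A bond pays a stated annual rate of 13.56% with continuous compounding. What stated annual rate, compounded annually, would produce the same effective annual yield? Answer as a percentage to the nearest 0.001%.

14.522%

EAR under continuous compounding: e^0.1356 − 1 = 0.145224.
Compounded annually, the equivalent nominal rate is the EAR itself: 14.522%.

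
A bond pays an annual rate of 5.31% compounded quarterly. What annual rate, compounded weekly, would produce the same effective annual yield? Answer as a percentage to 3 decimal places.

EAR = (1 + 0.0531/4)^4 − 1 = 0.054167.
Solve (1 + r/52)^52 = 1.054167: r/52 = 1.054167^(1/52) − 1 = 0.001015, so r = 0.052777 = 5.278%.

5.278%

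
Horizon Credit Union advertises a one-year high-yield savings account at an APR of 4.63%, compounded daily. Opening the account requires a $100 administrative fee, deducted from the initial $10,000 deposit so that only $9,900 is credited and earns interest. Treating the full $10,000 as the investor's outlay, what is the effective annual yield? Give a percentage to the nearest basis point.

Value after one year: 9,900 × (1 + 0.0463/365)^365 = 9,900 × 1.047386 = $10,369.12.
Effective yield on the $10,000 outlay: 10,369.12 / 10,000 − 1 = 0.036912 = 3.69%.

3.69%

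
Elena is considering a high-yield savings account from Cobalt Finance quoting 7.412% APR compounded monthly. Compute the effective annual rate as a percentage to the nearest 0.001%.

EAR = (1 + 0.07412/12)^12 − 1.
= (1 + 0.006177)^12 − 1 = 1.076691 − 1 = 7.669%.

7.669%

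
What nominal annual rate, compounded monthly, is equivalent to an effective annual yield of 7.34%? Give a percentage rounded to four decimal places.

7.1041%

(1 + r/12)^12 − 1 = 0.0734, so 1 + r/12 = 1.0734^(1/12).
r/12 = 0.005920, so r = 0.071041 = 7.1041%.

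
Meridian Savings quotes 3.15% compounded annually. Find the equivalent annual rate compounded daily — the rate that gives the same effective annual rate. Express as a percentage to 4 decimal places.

Compounded annually, EAR = nominal = 0.031500.
Solve (1 + r/365)^365 = 1.031500: r/365 = 1.031500^(1/365) − 1 = 0.000085, so r = 0.031015 = 3.1015%.

3.1015%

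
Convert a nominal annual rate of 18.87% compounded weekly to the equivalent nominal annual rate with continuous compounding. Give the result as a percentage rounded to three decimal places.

18.836%

EAR = (1 + 0.1887/52)^52 − 1 = 0.207266.
Equivalent continuous rate: r = ln(1 + 0.207266) = 0.188358 = 18.836%.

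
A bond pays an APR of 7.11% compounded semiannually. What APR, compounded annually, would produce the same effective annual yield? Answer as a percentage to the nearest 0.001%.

7.236%

EAR = (1 + 0.0711/2)^2 − 1 = 0.072364.
Compounded annually, the equivalent nominal rate is the EAR itself: 7.236%.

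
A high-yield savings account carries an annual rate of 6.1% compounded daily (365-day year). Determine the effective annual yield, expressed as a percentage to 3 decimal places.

EAR = (1 + 0.061/365)^365 − 1.
= (1 + 0.000167)^365 − 1 = 1.062893 − 1 = 6.289%.

6.289%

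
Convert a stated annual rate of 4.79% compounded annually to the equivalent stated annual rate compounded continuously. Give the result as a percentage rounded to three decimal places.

Compounded annually, EAR = nominal = 0.047900.
Equivalent continuous rate: r = ln(1 + 0.047900) = 0.046788 = 4.679%.

4.679%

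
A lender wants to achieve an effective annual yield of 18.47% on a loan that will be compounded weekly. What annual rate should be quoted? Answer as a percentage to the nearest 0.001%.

16.977%

(1 + r/52)^52 − 1 = 0.1847, so 1 + r/52 = 1.1847^(1/52).
r/52 = 0.003265, so r = 0.169766 = 16.977%.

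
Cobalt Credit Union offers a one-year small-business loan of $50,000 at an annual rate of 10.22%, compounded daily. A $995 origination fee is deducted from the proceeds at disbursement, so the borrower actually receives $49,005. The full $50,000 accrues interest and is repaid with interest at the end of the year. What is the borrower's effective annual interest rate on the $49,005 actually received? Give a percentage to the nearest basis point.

Amount owed after one year: 50,000 × (1 + 0.1022/365)^365 = 50,000 × 1.107589 = $55,379.46.
Effective rate on net proceeds: 55,379.46 / 49,005 − 1 = 0.130078 = 13.01%.

13.01%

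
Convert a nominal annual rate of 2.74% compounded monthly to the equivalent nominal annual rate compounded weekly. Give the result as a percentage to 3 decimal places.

EAR = (1 + 0.0274/12)^12 − 1 = 0.027747.
Solve (1 + r/52)^52 = 1.027747: r/52 = 1.027747^(1/52) − 1 = 0.000526, so r = 0.027376 = 2.738%.

2.738%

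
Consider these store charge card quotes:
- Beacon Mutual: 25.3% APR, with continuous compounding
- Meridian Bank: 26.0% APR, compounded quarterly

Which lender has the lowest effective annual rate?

Beacon Mutual: e^0.253 − 1 = 28.788%
Meridian Bank: (1 + 0.260/4)^4 − 1 = 28.647%
The lowest effective annual rate is Meridian Bank at 28.647%.

Meridian Bank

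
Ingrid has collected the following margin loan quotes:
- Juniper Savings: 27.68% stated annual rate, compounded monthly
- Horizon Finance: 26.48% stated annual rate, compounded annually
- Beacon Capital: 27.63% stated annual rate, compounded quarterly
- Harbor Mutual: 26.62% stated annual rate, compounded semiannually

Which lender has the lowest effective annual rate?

Juniper Savings: (1 + 0.2768/12)^12 − 1 = 31.476%
Horizon Finance: compounded annually, EAR = 26.480%
Beacon Capital: (1 + 0.2763/4)^4 − 1 = 30.627%
Harbor Mutual: (1 + 0.2662/2)^2 − 1 = 28.392%
The lowest effective annual rate is Horizon Finance at 26.480%.

Horizon Finance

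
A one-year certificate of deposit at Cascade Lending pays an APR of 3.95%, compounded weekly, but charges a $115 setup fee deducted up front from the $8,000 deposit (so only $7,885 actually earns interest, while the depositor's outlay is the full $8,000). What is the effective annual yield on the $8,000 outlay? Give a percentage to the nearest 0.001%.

Value after one year: 7,885 × (1 + 0.0395/52)^52 = 7,885 × 1.040275 = $8,202.57.
Effective yield on the $8,000 outlay: 8,202.57 / 8,000 − 1 = 0.025321 = 2.532%.

2.532%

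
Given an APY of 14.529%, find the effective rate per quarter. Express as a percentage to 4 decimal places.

The per-quarter rate i satisfies (1 + i)^4 = 1 + 0.14529.
i = 1.14529^(1/4) − 1 = 0.0344961 = 3.4496%.

3.4496%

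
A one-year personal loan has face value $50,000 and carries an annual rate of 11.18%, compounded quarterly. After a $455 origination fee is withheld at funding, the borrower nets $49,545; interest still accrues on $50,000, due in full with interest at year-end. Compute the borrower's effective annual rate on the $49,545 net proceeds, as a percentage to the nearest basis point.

Amount owed after one year: 50,000 × (1 + 0.1118/4)^4 = 50,000 × 1.116575 = $55,828.76.
Effective rate on net proceeds: 55,828.76 / 49,545 − 1 = 0.126829 = 12.68%.

12.68%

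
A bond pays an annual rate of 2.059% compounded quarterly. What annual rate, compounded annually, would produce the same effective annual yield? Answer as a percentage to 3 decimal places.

EAR = (1 + 0.02059/4)^4 − 1 = 0.020750.
Compounded annually, the equivalent nominal rate is the EAR itself: 2.075%.

2.075%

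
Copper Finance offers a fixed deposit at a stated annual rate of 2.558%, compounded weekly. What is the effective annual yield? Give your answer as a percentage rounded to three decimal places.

EAR = (1 + 0.02558/52)^52 − 1.
= 1.025904 − 1 = 2.590%.

2.590%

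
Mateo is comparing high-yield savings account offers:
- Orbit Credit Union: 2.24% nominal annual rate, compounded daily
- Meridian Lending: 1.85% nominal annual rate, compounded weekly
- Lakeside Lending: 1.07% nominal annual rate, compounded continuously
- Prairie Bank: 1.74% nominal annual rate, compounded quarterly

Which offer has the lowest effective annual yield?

Orbit Credit Union: (1 + 0.0224/365)^365 − 1 = 2.265%
Meridian Lending: (1 + 0.0185/52)^52 − 1 = 1.867%
Lakeside Lending: e^0.0107 − 1 = 1.076%
Prairie Bank: (1 + 0.0174/4)^4 − 1 = 1.751%
The lowest effective annual rate is Lakeside Lending at 1.076%.

Lakeside Lending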